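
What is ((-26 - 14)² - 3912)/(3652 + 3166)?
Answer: -1156/3409 ≈ -0.33910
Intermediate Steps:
((-26 - 14)² - 3912)/(3652 + 3166) = ((-40)² - 3912)/6818 = (1600 - 3912)*(1/6818) = -2312*1/6818 = -1156/3409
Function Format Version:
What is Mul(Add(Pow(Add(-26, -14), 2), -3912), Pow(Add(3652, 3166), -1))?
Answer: Rational(-1156, 3409) ≈ -0.33910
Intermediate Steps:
Mul(Add(Pow(Add(-26, -14), 2), -3912), Pow(Add(3652, 3166), -1)) = Mul(Add(Pow(-40, 2), -3912), Pow(6818, -1)) = Mul(Add(1600, -3912), Rational(1, 6818)) = Mul(-2312, Rational(1, 6818)) = Rational(-1156, 3409)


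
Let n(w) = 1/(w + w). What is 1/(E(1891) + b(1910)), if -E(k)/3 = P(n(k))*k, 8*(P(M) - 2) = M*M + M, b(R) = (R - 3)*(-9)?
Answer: -60512/1725147957 ≈ -3.5076e-5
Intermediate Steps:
n(w) = 1/(2*w)
b(R) = 27 - 9*R (b(R) = (-3 + R)*(-9) = 27 - 9*R)
P(M) = 2 + M/8 + M**2/8 (P(M) = 2 + (M*M + M)/8 = 2 + (M**2 + M)/8 = 2 + (M + M**2)/8 = 2 + (M/8 + M**2/8) = 2 + M/8 + M**2/8)
E(k) = -3*k*(2 + 1/(16*k) + 1/(32*k**2)) (E(k) = -3*(2 + (1/(2*k))/8 + (1/(2*k))**2/8)*k = -3*(2 + 1/(16*k) + (1/(4*k**2))/8)*k = -3*(2 + 1/(16*k) + 1/(32*k**2))*k = -3*k*(2 + 1/(16*k) + 1/(32*k**2)))
1/(E(1891) + b(1910)) = 1/((-3/16 - 6*1891 - 3/32/1891) + (27 - 9*1910)) = 1/((-3/16 - 11346 - 3/32*1/1891) + (27 - 17190)) = 1/((-3/16 - 11346 - 3/60512) - 17163) = 1/(-686580501/60512 - 17163) = 1/(-1725147957/60512) = -60512/1725147957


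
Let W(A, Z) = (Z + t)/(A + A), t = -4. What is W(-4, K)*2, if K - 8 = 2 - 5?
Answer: -¼ ≈ -0.25000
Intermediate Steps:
K = 5 (K = 8 + (2 - 5) = 8 - 3 = 5)
W(A, Z) = (-4 + Z)/(2*A) (W(A, Z) = (Z - 4)/(A + A) = (-4 + Z)/((2*A)) = (-4 + Z)*(1/(2*A)) = (-4 + Z)/(2*A))
W(-4, K)*2 = ((½)*(-4 + 5)/(-4))*2 = ((½)*(-¼)*1)*2 = -⅛*2 = -¼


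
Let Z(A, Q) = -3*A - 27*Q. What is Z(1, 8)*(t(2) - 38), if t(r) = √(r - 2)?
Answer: 8322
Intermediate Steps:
t(r) = √(-2 + r)
Z(A, Q) = -27*Q - 3*A
Z(1, 8)*(t(2) - 38) = (-27*8 - 3*1)*(√(-2 + 2) - 38) = (-216 - 3)*(√0 - 38) = -219*(0 - 38) = -219*(-38) = 8322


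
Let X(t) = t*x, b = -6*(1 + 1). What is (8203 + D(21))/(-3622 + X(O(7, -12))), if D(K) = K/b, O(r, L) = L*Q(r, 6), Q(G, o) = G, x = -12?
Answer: -32805/10456 ≈ -3.1374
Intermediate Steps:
b = -12 (b = -6*2 = -12)
O(r, L) = L*r
X(t) = -12*t (X(t) = t*(-12) = -12*t)
D(K) = -K/12 (D(K) = K/(-12) = K*(-1/12) = -K/12)
(8203 + D(21))/(-3622 + X(O(7, -12))) = (8203 - 1/12*21)/(-3622 - (-144)*7) = (8203 - 7/4)/(-3622 - 12*(-84)) = 32805/(4*(-3622 + 1008)) = (32805/4)/(-2614) = (32805/4)*(-1/2614) = -32805/10456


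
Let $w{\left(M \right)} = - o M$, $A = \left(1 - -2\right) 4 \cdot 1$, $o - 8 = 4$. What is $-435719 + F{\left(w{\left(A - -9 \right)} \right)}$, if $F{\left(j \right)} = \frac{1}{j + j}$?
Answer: $- \frac{219602377}{504} \approx -4.3572 \cdot 10^{5}$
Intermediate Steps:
$o = 12$ ($o = 8 + 4 = 12$)
$A = 12$ ($A = \left(1 + 2\right) 4 \cdot 1 = 3 \cdot 4 \cdot 1 = 12 \cdot 1 = 12$)
$w{\left(M \right)} = - 12 M$ ($w{\left(M \right)} = \left(-1\right) 12 M = - 12 M$)
$F{\left(j \right)} = \frac{1}{2 j}$
$-435719 + F{\left(w{\left(A - -9 \right)} \right)} = -435719 + \frac{1}{2 \left(- 12 \left(12 - -9\right)\right)} = -435719 + \frac{1}{2 \left(- 12 \left(12 + 9\right)\right)} = -435719 + \frac{1}{2 \left(\left(-12\right) 21\right)} = -435719 + \frac{1}{2 \left(-252\right)} = -435719 + \frac{1}{2} \left(- \frac{1}{252}\right) = -435719 - \frac{1}{504} = - \frac{219602377}{504}$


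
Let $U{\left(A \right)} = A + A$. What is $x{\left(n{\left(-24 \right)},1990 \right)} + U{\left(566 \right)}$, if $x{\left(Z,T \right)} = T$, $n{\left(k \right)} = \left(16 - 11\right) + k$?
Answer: $3122$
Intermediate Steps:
$n{\left(k \right)} = 5 + k$
$U{\left(A \right)} = 2 A$
$x{\left(n{\left(-24 \right)},1990 \right)} + U{\left(566 \right)} = 1990 + 2 \cdot 566 = 1990 + 1132 = 3122$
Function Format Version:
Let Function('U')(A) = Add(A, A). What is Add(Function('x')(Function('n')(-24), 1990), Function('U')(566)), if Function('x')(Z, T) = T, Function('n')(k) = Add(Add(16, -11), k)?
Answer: 3122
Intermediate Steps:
Function('n')(k) = Add(5, k)
Function('U')(A) = Mul(2, A)
Add(Function('x')(Function('n')(-24), 1990), Function('U')(566)) = Add(1990, Mul(2, 566)) = Add(1990, 1132) = 3122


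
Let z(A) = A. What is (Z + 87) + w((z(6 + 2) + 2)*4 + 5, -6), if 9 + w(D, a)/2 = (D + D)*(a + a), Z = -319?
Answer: -2410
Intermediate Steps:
w(D, a) = -18 + 8*D*a (w(D, a) = -18 + 2*((D + D)*(a + a)) = -18 + 2*((2*D)*(2*a)) = -18 + 2*(4*D*a) = -18 + 8*D*a)
(Z + 87) + w((z(6 + 2) + 2)*4 + 5, -6) = (-319 + 87) + (-18 + 8*(((6 + 2) + 2)*4 + 5)*(-6)) = -232 + (-18 + 8*((8 + 2)*4 + 5)*(-6)) = -232 + (-18 + 8*(10*4 + 5)*(-6)) = -232 + (-18 + 8*(40 + 5)*(-6)) = -232 + (-18 + 8*45*(-6)) = -232 + (-18 - 2160) = -232 - 2178 = -2410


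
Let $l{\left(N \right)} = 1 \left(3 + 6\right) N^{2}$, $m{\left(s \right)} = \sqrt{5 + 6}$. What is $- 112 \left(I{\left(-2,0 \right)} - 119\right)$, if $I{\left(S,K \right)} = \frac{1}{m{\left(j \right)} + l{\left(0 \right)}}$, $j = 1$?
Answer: $13328 - \frac{112 \sqrt{11}}{11} \approx 13294.0$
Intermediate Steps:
$m{\left(s \right)} = \sqrt{11}$
$l{\left(N \right)} = 9 N^{2}$ ($l{\left(N \right)} = 1 \cdot 9 N^{2} = 9 N^{2}$)
$I{\left(S,K \right)} = \frac{\sqrt{11}}{11}$ ($I{\left(S,K \right)} = \frac{1}{\sqrt{11} + 9 \cdot 0^{2}} = \frac{1}{\sqrt{11} + 9 \cdot 0} = \frac{1}{\sqrt{11} + 0} = \frac{1}{\sqrt{11}} = \frac{\sqrt{11}}{11}$)
$- 112 \left(I{\left(-2,0 \right)} - 119\right) = - 112 \left(\frac{\sqrt{11}}{11} - 119\right) = - 112 \left(-119 + \frac{\sqrt{11}}{11}\right) = 13328 - \frac{112 \sqrt{11}}{11}$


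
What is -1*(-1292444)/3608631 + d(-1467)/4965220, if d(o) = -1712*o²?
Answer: -255560336700664/344570131035 ≈ -741.68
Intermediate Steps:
-1*(-1292444)/3608631 + d(-1467)/4965220 = -1*(-1292444)/3608631 - 1712*(-1467)²/4965220 = 1292444*(1/3608631) - 1712*2152089*(1/4965220) = 1292444/3608631 - 3684376368*1/4965220 = 1292444/3608631 - 921094092/1241305 = -255560336700664/344570131035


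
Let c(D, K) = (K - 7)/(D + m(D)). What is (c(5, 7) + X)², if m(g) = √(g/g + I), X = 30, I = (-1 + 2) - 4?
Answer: 900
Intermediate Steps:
I = -3 (I = 1 - 4 = -3)
m(g) = I*√2 (m(g) = √(g/g - 3) = √(1 - 3) = √(-2) = I*√2)
c(D, K) = (-7 + K)/(D + I*√2) (c(D, K) = (K - 7)/(D + I*√2) = (-7 + K)/(D + I*√2))
(c(5, 7) + X)² = ((-7 + 7)/(5 + I*√2) + 30)² = (0/(5 + I*√2) + 30)² = (0 + 30)² = 30² = 900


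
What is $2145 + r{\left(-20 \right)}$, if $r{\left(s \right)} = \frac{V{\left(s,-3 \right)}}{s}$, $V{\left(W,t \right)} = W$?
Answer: $2146$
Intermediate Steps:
$r{\left(s \right)} = 1$ ($r{\left(s \right)} = \frac{s}{s} = 1$)
$2145 + r{\left(-20 \right)} = 2145 + 1 = 2146$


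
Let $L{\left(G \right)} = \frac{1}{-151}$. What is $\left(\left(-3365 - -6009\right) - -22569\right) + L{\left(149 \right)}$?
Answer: $\frac{3807162}{151} \approx 25213.0$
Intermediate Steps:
$L{\left(G \right)} = - \frac{1}{151}$
$\left(\left(-3365 - -6009\right) - -22569\right) + L{\left(149 \right)} = \left(\left(-3365 - -6009\right) - -22569\right) - \frac{1}{151} = \left(\left(-3365 + 6009\right) + 22569\right) - \frac{1}{151} = \left(2644 + 22569\right) - \frac{1}{151} = 25213 - \frac{1}{151} = \frac{3807162}{151}$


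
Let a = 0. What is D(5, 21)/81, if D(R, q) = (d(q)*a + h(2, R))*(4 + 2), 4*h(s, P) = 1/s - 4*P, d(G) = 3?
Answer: -13/36 ≈ -0.36111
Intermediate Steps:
h(s, P) = -P + 1/(4*s) (h(s, P) = (1/s - 4*P)/4 = -P + 1/(4*s))
D(R, q) = ¾ - 6*R (D(R, q) = (3*0 + (-R + (¼)/2))*(4 + 2) = (0 + (-R + (¼)*(½)))*6 = (0 + (-R + ⅛))*6 = (0 + (⅛ - R))*6 = (⅛ - R)*6 = ¾ - 6*R)
D(5, 21)/81 = (¾ - 6*5)/81 = (¾ - 30)*(1/81) = -117/4*1/81 = -13/36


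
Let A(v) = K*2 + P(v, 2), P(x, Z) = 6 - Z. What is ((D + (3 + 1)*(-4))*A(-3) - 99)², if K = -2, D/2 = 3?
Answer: 9801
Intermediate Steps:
D = 6 (D = 2*3 = 6)
A(v) = 0 (A(v) = -2*2 + (6 - 1*2) = -4 + (6 - 2) = -4 + 4 = 0)
((D + (3 + 1)*(-4))*A(-3) - 99)² = ((6 + (3 + 1)*(-4))*0 - 99)² = ((6 + 4*(-4))*0 - 99)² = ((6 - 16)*0 - 99)² = (-10*0 - 99)² = (0 - 99)² = (-99)² = 9801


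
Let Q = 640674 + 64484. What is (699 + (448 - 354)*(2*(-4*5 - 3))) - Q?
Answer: -708783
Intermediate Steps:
Q = 705158
(699 + (448 - 354)*(2*(-4*5 - 3))) - Q = (699 + (448 - 354)*(2*(-4*5 - 3))) - 1*705158 = (699 + 94*(2*(-20 - 3))) - 705158 = (699 + 94*(2*(-23))) - 705158 = (699 + 94*(-46)) - 705158 = (699 - 4324) - 705158 = -3625 - 705158 = -708783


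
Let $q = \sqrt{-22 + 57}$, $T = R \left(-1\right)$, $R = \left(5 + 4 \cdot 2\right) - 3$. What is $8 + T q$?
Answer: $8 - 10 \sqrt{35} \approx -51.161$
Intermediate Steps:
$R = 10$ ($R = \left(5 + 8\right) - 3 = 13 - 3 = 10$)
$T = -10$ ($T = 10 \left(-1\right) = -10$)
$q = \sqrt{35} \approx 5.9161$
$8 + T q = 8 - 10 \sqrt{35}$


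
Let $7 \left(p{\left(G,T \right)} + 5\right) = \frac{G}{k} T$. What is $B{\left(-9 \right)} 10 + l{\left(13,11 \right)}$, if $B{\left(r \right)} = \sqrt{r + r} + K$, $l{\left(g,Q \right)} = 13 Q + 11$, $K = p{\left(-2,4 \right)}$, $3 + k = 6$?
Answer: $\frac{2104}{21} + 30 i \sqrt{2} \approx 100.19 + 42.426 i$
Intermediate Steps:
$k = 3$ ($k = -3 + 6 = 3$)
$p{\left(G,T \right)} = -5 + \frac{G T}{21}$ ($p{\left(G,T \right)} = -5 + \frac{\frac{G}{3} T}{7} = -5 + \frac{\frac{1}{3} G T}{7} = -5 + \frac{G T}{21}$)
$K = - \frac{113}{21}$ ($K = -5 + \frac{1}{21} \left(-2\right) 4 = -5 - \frac{8}{21} = - \frac{113}{21} \approx -5.381$)
$l{\left(g,Q \right)} = 11 + 13 Q$
$B{\left(r \right)} = - \frac{113}{21} + \sqrt{2} \sqrt{r}$ ($B{\left(r \right)} = \sqrt{r + r} - \frac{113}{21} = \sqrt{2 r} - \frac{113}{21} = \sqrt{2} \sqrt{r} - \frac{113}{21} = - \frac{113}{21} + \sqrt{2} \sqrt{r}$)
$B{\left(-9 \right)} 10 + l{\left(13,11 \right)} = \left(- \frac{113}{21} + \sqrt{2} \sqrt{-9}\right) 10 + \left(11 + 13 \cdot 11\right) = \left(- \frac{113}{21} + \sqrt{2} \cdot 3 i\right) 10 + \left(11 + 143\right) = \left(- \frac{113}{21} + 3 i \sqrt{2}\right) 10 + 154 = \left(- \frac{1130}{21} + 30 i \sqrt{2}\right) + 154 = \frac{2104}{21} + 30 i \sqrt{2}$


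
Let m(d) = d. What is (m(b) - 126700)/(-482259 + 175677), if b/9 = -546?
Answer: 65807/153291 ≈ 0.42929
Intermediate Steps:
b = -4914 (b = 9*(-546) = -4914)
(m(b) - 126700)/(-482259 + 175677) = (-4914 - 126700)/(-482259 + 175677) = -131614/(-306582) = -131614*(-1/306582) = 65807/153291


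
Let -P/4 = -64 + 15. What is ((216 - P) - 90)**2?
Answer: 4900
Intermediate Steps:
P = 196 (P = -4*(-64 + 15) = -4*(-49) = 196)
((216 - P) - 90)**2 = ((216 - 1*196) - 90)**2 = ((216 - 196) - 90)**2 = (20 - 90)**2 = (-70)**2 = 4900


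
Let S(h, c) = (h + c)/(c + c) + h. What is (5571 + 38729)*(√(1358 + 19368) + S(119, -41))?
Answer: 214412000/41 + 44300*√20726 ≈ 1.1607e+7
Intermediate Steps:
S(h, c) = h + (c + h)/(2*c) (S(h, c) = (c + h)/((2*c)) + h = (c + h)*(1/(2*c)) + h = (c + h)/(2*c) + h = h + (c + h)/(2*c))
(5571 + 38729)*(√(1358 + 19368) + S(119, -41)) = (5571 + 38729)*(√(1358 + 19368) + (½ + 119 + (½)*119/(-41))) = 44300*(√20726 + (½ + 119 + (½)*119*(-1/41))) = 44300*(√20726 + (½ + 119 - 119/82)) = 44300*(√20726 + 4840/41) = 44300*(4840/41 + √20726) = 214412000/41 + 44300*√20726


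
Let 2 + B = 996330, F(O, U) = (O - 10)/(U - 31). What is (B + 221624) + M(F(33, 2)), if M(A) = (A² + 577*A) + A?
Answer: 1023912635/841 ≈ 1.2175e+6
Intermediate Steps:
F(O, U) = (-10 + O)/(-31 + U)
M(A) = A² + 578*A
B = 996328 (B = -2 + 996330 = 996328)
(B + 221624) + M(F(33, 2)) = (996328 + 221624) + ((-10 + 33)/(-31 + 2))*(578 + (-10 + 33)/(-31 + 2)) = 1217952 + (23/(-29))*(578 + 23/(-29)) = 1217952 + (-1/29*23)*(578 - 1/29*23) = 1217952 - 23*(578 - 23/29)/29 = 1217952 - 23/29*16739/29 = 1217952 - 384997/841 = 1023912635/841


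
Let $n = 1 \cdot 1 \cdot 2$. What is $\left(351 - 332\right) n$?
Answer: $38$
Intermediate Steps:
$n = 2$ ($n = 1 \cdot 2 = 2$)
$\left(351 - 332\right) n = \left(351 - 332\right) 2 = 19 \cdot 2 = 38$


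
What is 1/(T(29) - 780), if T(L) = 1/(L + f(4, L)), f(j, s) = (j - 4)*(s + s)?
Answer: -29/22619 ≈ -0.0012821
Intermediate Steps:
f(j, s) = 2*s*(-4 + j) (f(j, s) = (-4 + j)*(2*s) = 2*s*(-4 + j))
T(L) = 1/L (T(L) = 1/(L + 2*L*(-4 + 4)) = 1/(L + 2*L*0) = 1/(L + 0) = 1/L)
1/(T(29) - 780) = 1/(1/29 - 780) = 1/(-22619/29) = -29/22619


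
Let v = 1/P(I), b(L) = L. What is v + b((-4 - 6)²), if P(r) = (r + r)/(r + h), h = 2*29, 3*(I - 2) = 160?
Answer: 8385/83 ≈ 101.02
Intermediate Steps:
I = 166/3 (I = 2 + (⅓)*160 = 2 + 160/3 = 166/3 ≈ 55.333)
h = 58
P(r) = 2*r/(58 + r) (P(r) = (r + r)/(r + 58) = (2*r)/(58 + r) = 2*r/(58 + r))
v = 85/83 (v = 1/(2*(166/3)/(58 + 166/3)) = 1/(2*(166/3)/(340/3)) = 1/(2*(166/3)*(3/340)) = 1/(83/85) = 85/83 ≈ 1.0241)
v + b((-4 - 6)²) = 85/83 + (-4 - 6)² = 85/83 + (-10)² = 85/83 + 100 = 8385/83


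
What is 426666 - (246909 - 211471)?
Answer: 391228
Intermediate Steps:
426666 - (246909 - 211471) = 426666 - 1*35438 = 426666 - 35438 = 391228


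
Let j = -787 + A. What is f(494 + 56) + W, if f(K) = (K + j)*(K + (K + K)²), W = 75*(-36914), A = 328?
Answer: 107391500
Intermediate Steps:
j = -459 (j = -787 + 328 = -459)
W = -2768550
f(K) = (-459 + K)*(K + 4*K²) (f(K) = (K - 459)*(K + (K + K)²) = (-459 + K)*(K + (2*K)²) = (-459 + K)*(K + 4*K²))
f(494 + 56) + W = (494 + 56)*(-459 - 1835*(494 + 56) + 4*(494 + 56)²) - 2768550 = 550*(-459 - 1835*550 + 4*550²) - 2768550 = 550*(-459 - 1009250 + 4*302500) - 2768550 = 550*(-459 - 1009250 + 1210000) - 2768550 = 550*200291 - 2768550 = 110160050 - 2768550 = 107391500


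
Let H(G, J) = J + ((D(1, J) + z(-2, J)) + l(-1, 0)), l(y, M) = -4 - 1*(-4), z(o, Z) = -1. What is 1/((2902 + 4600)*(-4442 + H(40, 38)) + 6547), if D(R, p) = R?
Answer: -1/33032261 ≈ -3.0273e-8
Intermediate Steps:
l(y, M) = 0 (l(y, M) = -4 + 4 = 0)
H(G, J) = J (H(G, J) = J + ((1 - 1) + 0) = J + (0 + 0) = J + 0 = J)
1/((2902 + 4600)*(-4442 + H(40, 38)) + 6547) = 1/((2902 + 4600)*(-4442 + 38) + 6547) = 1/(7502*(-4404) + 6547) = 1/(-33038808 + 6547) = 1/(-33032261) = -1/33032261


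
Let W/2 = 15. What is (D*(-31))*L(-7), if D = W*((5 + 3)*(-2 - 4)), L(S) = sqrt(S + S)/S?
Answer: -44640*I*sqrt(14)/7 ≈ -23861.0*I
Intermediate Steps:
W = 30 (W = 2*15 = 30)
L(S) = sqrt(2)/sqrt(S) (L(S) = sqrt(2*S)/S = (sqrt(2)*sqrt(S))/S = sqrt(2)/sqrt(S))
D = -1440 (D = 30*((5 + 3)*(-2 - 4)) = 30*(8*(-6)) = 30*(-48) = -1440)
(D*(-31))*L(-7) = (-1440*(-31))*(sqrt(2)/sqrt(-7)) = 44640*(sqrt(2)*(-I*sqrt(7)/7)) = 44640*(-I*sqrt(14)/7) = -44640*I*sqrt(14)/7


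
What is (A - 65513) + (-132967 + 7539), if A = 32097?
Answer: -158844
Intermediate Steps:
(A - 65513) + (-132967 + 7539) = (32097 - 65513) + (-132967 + 7539) = -33416 - 125428 = -158844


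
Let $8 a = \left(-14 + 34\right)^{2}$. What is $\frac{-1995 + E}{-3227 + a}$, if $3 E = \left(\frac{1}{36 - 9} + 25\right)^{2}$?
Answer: $\frac{3906089}{6948099} \approx 0.56218$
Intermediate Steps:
$a = 50$ ($a = \frac{\left(-14 + 34\right)^{2}}{8} = \frac{20^{2}}{8} = \frac{1}{8} \cdot 400 = 50$)
$E = \frac{456976}{2187}$ ($E = \frac{\left(\frac{1}{36 - 9} + 25\right)^{2}}{3} = \frac{\left(\frac{1}{27} + 25\right)^{2}}{3} = \frac{\left(\frac{676}{27}\right)^{2}}{3} = \frac{1}{3} \cdot \frac{456976}{729} = \frac{456976}{2187} \approx 208.95$)
$\frac{-1995 + E}{-3227 + a} = \frac{-1995 + \frac{456976}{2187}}{-3227 + 50} = - \frac{3906089}{2187 \left(-3177\right)} = \left(- \frac{3906089}{2187}\right) \left(- \frac{1}{3177}\right) = \frac{3906089}{6948099}$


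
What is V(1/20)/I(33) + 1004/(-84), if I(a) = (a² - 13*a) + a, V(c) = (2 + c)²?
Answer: -3311519/277200 ≈ -11.946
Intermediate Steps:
I(a) = a² - 12*a
V(1/20)/I(33) + 1004/(-84) = (2 + 1/20)²/((33*(-12 + 33))) + 1004/(-84) = (2 + 1/20)²/((33*21)) + 1004*(-1/84) = (41/20)²/693 - 251/21 = (1681/400)*(1/693) - 251/21 = 1681/277200 - 251/21 = -3311519/277200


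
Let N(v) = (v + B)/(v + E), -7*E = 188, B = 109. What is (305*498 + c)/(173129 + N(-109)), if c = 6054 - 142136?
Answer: 15808/173129 ≈ 0.091308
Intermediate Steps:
c = -136082
E = -188/7 (E = -⅐*188 = -188/7 ≈ -26.857)
N(v) = (109 + v)/(-188/7 + v) (N(v) = (v + 109)/(v - 188/7) = (109 + v)/(-188/7 + v))
(305*498 + c)/(173129 + N(-109)) = (305*498 - 136082)/(173129 + 7*(109 - 109)/(-188 + 7*(-109))) = (151890 - 136082)/(173129 + 7*0/(-188 - 763)) = 15808/(173129 + 7*0/(-951)) = 15808/(173129 + 7*(-1/951)*0) = 15808/(173129 + 0) = 15808/173129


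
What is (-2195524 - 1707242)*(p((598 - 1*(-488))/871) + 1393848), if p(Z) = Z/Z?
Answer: -5439866486334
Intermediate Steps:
p(Z) = 1
(-2195524 - 1707242)*(p((598 - 1*(-488))/871) + 1393848) = (-2195524 - 1707242)*(1 + 1393848) = -3902766*1393849 = -5439866486334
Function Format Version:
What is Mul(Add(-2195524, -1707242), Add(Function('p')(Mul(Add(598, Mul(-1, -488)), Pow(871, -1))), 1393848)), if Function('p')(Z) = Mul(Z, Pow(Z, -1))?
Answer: -5439866486334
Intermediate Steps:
Function('p')(Z) = 1
Mul(Add(-2195524, -1707242), Add(Function('p')(Mul(Add(598, Mul(-1, -488)), Pow(871, -1))), 1393848)) = Mul(Add(-2195524, -1707242), Add(1, 1393848)) = Mul(-3902766, 1393849) = -5439866486334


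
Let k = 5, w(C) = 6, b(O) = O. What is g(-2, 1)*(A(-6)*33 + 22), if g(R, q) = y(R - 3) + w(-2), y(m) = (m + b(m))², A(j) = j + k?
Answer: -1166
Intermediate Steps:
A(j) = 5 + j (A(j) = j + 5 = 5 + j)
y(m) = 4*m² (y(m) = (m + m)² = (2*m)² = 4*m²)
g(R, q) = 6 + 4*(-3 + R)² (g(R, q) = 4*(R - 3)² + 6 = 4*(-3 + R)² + 6 = 6 + 4*(-3 + R)²)
g(-2, 1)*(A(-6)*33 + 22) = (6 + 4*(-3 - 2)²)*((5 - 6)*33 + 22) = (6 + 4*(-5)²)*(-1*33 + 22) = (6 + 4*25)*(-33 + 22) = (6 + 100)*(-11) = 106*(-11) = -1166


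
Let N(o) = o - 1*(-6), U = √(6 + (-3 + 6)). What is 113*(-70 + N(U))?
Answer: -6893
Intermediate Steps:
U = 3 (U = √(6 + 3) = √9 = 3)
N(o) = 6 + o (N(o) = o + 6 = 6 + o)
113*(-70 + N(U)) = 113*(-70 + (6 + 3)) = 113*(-70 + 9) = 113*(-61) = -6893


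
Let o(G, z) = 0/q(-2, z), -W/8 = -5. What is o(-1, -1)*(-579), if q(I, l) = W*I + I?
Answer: 0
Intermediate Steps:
W = 40 (W = -8*(-5) = 40)
q(I, l) = 41*I (q(I, l) = 40*I + I = 41*I)
o(G, z) = 0 (o(G, z) = 0/((41*(-2))) = 0/(-82) = 0*(-1/82) = 0)
o(-1, -1)*(-579) = 0*(-579) = 0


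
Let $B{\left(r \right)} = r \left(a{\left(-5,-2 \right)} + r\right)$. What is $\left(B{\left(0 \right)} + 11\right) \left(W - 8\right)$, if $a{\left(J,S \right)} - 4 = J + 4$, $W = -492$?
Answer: $-5500$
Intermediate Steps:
$a{\left(J,S \right)} = 8 + J$ ($a{\left(J,S \right)} = 4 + \left(J + 4\right) = 4 + \left(4 + J\right) = 8 + J$)
$B{\left(r \right)} = r \left(3 + r\right)$ ($B{\left(r \right)} = r \left(\left(8 - 5\right) + r\right) = r \left(3 + r\right)$)
$\left(B{\left(0 \right)} + 11\right) \left(W - 8\right) = \left(0 \left(3 + 0\right) + 11\right) \left(-492 - 8\right) = \left(0 \cdot 3 + 11\right) \left(-500\right) = \left(0 + 11\right) \left(-500\right) = 11 \left(-500\right) = -5500$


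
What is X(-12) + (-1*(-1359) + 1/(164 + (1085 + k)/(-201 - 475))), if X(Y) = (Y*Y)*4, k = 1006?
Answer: 210476431/108773 ≈ 1935.0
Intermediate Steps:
X(Y) = 4*Y² (X(Y) = Y²*4 = 4*Y²)
X(-12) + (-1*(-1359) + 1/(164 + (1085 + k)/(-201 - 475))) = 4*(-12)² + (-1*(-1359) + 1/(164 + (1085 + 1006)/(-201 - 475))) = 4*144 + (1359 + 1/(164 + 2091/(-676))) = 576 + (1359 + 1/(164 + 2091*(-1/676))) = 576 + (1359 + 1/(164 - 2091/676)) = 576 + (1359 + 1/(108773/676)) = 576 + (1359 + 676/108773) = 576 + 147823183/108773 = 210476431/108773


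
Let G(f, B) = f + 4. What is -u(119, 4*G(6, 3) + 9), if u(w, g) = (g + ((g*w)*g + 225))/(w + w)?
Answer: -285993/238 ≈ -1201.7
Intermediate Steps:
G(f, B) = 4 + f
u(w, g) = (225 + g + w*g**2)/(2*w) (u(w, g) = (g + (w*g**2 + 225))/((2*w)) = (g + (225 + w*g**2))*(1/(2*w)) = (225 + g + w*g**2)*(1/(2*w)) = (225 + g + w*g**2)/(2*w))
-u(119, 4*G(6, 3) + 9) = -(225 + (4*(4 + 6) + 9) + 119*(4*(4 + 6) + 9)**2)/(2*119) = -(225 + (4*10 + 9) + 119*(4*10 + 9)**2)/(2*119) = -(225 + (40 + 9) + 119*(40 + 9)**2)/(2*119) = -(225 + 49 + 119*49**2)/(2*119) = -(225 + 49 + 119*2401)/(2*119) = -(225 + 49 + 285719)/(2*119) = -285993/(2*119) = -1*285993/238 = -285993/238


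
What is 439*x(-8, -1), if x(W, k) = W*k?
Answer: 3512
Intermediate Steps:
439*x(-8, -1) = 439*(-8*(-1)) = 439*8 = 3512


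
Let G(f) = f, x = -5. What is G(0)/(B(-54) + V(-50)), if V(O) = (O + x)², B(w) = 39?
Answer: 0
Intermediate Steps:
V(O) = (-5 + O)² (V(O) = (O - 5)² = (-5 + O)²)
G(0)/(B(-54) + V(-50)) = 0/(39 + (-5 - 50)²) = 0/(39 + (-55)²) = 0/(39 + 3025) = 0/3064 = 0*(1/3064) = 0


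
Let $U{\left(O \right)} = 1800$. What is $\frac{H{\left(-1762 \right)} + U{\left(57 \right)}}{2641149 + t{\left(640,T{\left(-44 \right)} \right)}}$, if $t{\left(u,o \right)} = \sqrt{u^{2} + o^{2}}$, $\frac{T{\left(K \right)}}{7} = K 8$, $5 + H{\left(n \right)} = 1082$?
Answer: $\frac{7598585673}{6975661559305} - \frac{92064 \sqrt{6329}}{6975661559305} \approx 0.0010883$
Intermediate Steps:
$H{\left(n \right)} = 1077$ ($H{\left(n \right)} = -5 + 1082 = 1077$)
$T{\left(K \right)} = 56 K$ ($T{\left(K \right)} = 7 K 8 = 7 \cdot 8 K = 56 K$)
$t{\left(u,o \right)} = \sqrt{o^{2} + u^{2}}$
$\frac{H{\left(-1762 \right)} + U{\left(57 \right)}}{2641149 + t{\left(640,T{\left(-44 \right)} \right)}} = \frac{1077 + 1800}{2641149 + \sqrt{\left(56 \left(-44\right)\right)^{2} + 640^{2}}} = \frac{2877}{2641149 + \sqrt{\left(-2464\right)^{2} + 409600}} = \frac{2877}{2641149 + \sqrt{6071296 + 409600}} = \frac{2877}{2641149 + \sqrt{6480896}} = \frac{2877}{2641149 + 32 \sqrt{6329}}$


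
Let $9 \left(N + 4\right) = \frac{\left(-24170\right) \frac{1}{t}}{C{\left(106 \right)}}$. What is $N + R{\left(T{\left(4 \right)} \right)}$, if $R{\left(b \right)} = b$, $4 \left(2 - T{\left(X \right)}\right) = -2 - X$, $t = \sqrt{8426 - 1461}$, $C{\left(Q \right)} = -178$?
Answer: $- \frac{1}{2} + \frac{2417 \sqrt{6965}}{1115793} \approx -0.31922$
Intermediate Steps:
$t = \sqrt{6965} \approx 83.457$
$T{\left(X \right)} = \frac{5}{2} + \frac{X}{4}$ ($T{\left(X \right)} = 2 - \frac{-2 - X}{4} = 2 + \left(\frac{1}{2} + \frac{X}{4}\right) = \frac{5}{2} + \frac{X}{4}$)
$N = -4 + \frac{2417 \sqrt{6965}}{1115793}$ ($N = -4 + \frac{- \frac{24170}{\sqrt{6965}} \frac{1}{-178}}{9} = -4 + \frac{- 24170 \frac{\sqrt{6965}}{6965} \left(- \frac{1}{178}\right)}{9} = -4 + \frac{- \frac{4834 \sqrt{6965}}{1393} \left(- \frac{1}{178}\right)}{9} = -4 + \frac{\frac{2417}{123977} \sqrt{6965}}{9} = -4 + \frac{2417 \sqrt{6965}}{1115793} \approx -3.8192$)
$N + R{\left(T{\left(4 \right)} \right)} = \left(-4 + \frac{2417 \sqrt{6965}}{1115793}\right) + \left(\frac{5}{2} + \frac{1}{4} \cdot 4\right) = \left(-4 + \frac{2417 \sqrt{6965}}{1115793}\right) + \left(\frac{5}{2} + 1\right) = \left(-4 + \frac{2417 \sqrt{6965}}{1115793}\right) + \frac{7}{2} = - \frac{1}{2} + \frac{2417 \sqrt{6965}}{1115793}$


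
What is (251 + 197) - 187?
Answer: 261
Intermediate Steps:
(251 + 197) - 187 = 448 - 187 = 261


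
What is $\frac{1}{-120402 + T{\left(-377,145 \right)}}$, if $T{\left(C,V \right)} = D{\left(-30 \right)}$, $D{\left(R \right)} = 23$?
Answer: $- \frac{1}{120379} \approx -8.3071 \cdot 10^{-6}$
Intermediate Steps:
$T{\left(C,V \right)} = 23$
$\frac{1}{-120402 + T{\left(-377,145 \right)}} = \frac{1}{-120402 + 23} = \frac{1}{-120379} = - \frac{1}{120379}$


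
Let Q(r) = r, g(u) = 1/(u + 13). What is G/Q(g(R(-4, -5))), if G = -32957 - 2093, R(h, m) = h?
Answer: -315450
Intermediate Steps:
G = -35050
g(u) = 1/(13 + u)
G/Q(g(R(-4, -5))) = -35050/(1/(13 - 4)) = -35050/(1/9) = -35050/1/9 = -35050*9 = -315450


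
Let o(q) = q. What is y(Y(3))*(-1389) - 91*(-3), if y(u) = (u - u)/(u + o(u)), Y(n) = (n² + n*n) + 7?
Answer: 273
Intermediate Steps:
Y(n) = 7 + 2*n² (Y(n) = (n² + n²) + 7 = 2*n² + 7 = 7 + 2*n²)
y(u) = 0 (y(u) = (u - u)/(u + u) = 0/((2*u)) = 0*(1/(2*u)) = 0)
y(Y(3))*(-1389) - 91*(-3) = 0*(-1389) - 91*(-3) = 0 + 273 = 273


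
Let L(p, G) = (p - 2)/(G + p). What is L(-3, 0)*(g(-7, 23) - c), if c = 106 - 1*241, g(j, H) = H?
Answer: 790/3 ≈ 263.33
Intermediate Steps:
c = -135 (c = 106 - 241 = -135)
L(p, G) = (-2 + p)/(G + p)
L(-3, 0)*(g(-7, 23) - c) = ((-2 - 3)/(0 - 3))*(23 - 1*(-135)) = (-5/(-3))*(23 + 135) = -⅓*(-5)*158 = (5/3)*158 = 790/3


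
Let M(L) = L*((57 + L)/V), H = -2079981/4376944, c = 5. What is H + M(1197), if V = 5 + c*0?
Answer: 6569948867967/21884720 ≈ 3.0021e+5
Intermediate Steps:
H = -2079981/4376944 (H = -2079981*1/4376944 = -2079981/4376944 ≈ -0.47521)
V = 5 (V = 5 + 5*0 = 5 + 0 = 5)
M(L) = L*(57/5 + L/5) (M(L) = L*((57 + L)/5) = L*((57 + L)*(⅕)) = L*(57/5 + L/5))
H + M(1197) = -2079981/4376944 + (⅕)*1197*(57 + 1197) = -2079981/4376944 + (⅕)*1197*1254 = -2079981/4376944 + 1501038/5 = 6569948867967/21884720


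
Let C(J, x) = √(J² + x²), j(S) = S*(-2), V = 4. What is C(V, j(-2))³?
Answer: 128*√2 ≈ 181.02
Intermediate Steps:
j(S) = -2*S
C(V, j(-2))³ = (√(4² + (-2*(-2))²))³ = (√(16 + 4²))³ = (√(16 + 16))³ = (√32)³ = (4*√2)³ = 128*√2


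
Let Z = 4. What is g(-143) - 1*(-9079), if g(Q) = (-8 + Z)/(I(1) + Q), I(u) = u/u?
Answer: 644611/71 ≈ 9079.0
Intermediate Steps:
I(u) = 1
g(Q) = -4/(1 + Q) (g(Q) = (-8 + 4)/(1 + Q) = -4/(1 + Q))
g(-143) - 1*(-9079) = -4/(1 - 143) - 1*(-9079) = -4/(-142) + 9079 = -4*(-1/142) + 9079 = 2/71 + 9079 = 644611/71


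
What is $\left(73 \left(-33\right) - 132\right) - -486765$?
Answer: $484224$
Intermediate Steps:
$\left(73 \left(-33\right) - 132\right) - -486765 = \left(-2409 - 132\right) + 486765 = -2541 + 486765 = 484224$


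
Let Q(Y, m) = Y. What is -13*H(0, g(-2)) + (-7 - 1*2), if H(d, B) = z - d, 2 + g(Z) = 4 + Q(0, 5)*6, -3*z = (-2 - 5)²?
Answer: 610/3 ≈ 203.33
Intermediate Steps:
z = -49/3 (z = -(-2 - 5)²/3 = -⅓*(-7)² = -⅓*49 = -49/3 ≈ -16.333)
g(Z) = 2 (g(Z) = -2 + (4 + 0*6) = -2 + (4 + 0) = -2 + 4 = 2)
H(d, B) = -49/3 - d
-13*H(0, g(-2)) + (-7 - 1*2) = -13*(-49/3 - 1*0) + (-7 - 1*2) = -13*(-49/3 + 0) + (-7 - 2) = -13*(-49/3) - 9 = 637/3 - 9 = 610/3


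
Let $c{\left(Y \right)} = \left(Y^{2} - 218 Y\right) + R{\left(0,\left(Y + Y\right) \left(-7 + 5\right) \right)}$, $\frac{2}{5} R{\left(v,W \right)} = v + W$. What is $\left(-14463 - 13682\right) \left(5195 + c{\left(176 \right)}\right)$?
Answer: $111369765$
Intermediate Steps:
$R{\left(v,W \right)} = \frac{5 W}{2} + \frac{5 v}{2}$ ($R{\left(v,W \right)} = \frac{5 \left(v + W\right)}{2} = \frac{5 \left(W + v\right)}{2} = \frac{5 W}{2} + \frac{5 v}{2}$)
$c{\left(Y \right)} = Y^{2} - 228 Y$ ($c{\left(Y \right)} = \left(Y^{2} - 218 Y\right) + \left(\frac{5 \left(Y + Y\right) \left(-7 + 5\right)}{2} + \frac{5}{2} \cdot 0\right) = \left(Y^{2} - 218 Y\right) + \left(\frac{5 \cdot 2 Y \left(-2\right)}{2} + 0\right) = \left(Y^{2} - 218 Y\right) + \left(\frac{5 \left(- 4 Y\right)}{2} + 0\right) = \left(Y^{2} - 218 Y\right) + \left(- 10 Y + 0\right) = \left(Y^{2} - 218 Y\right) - 10 Y = Y^{2} - 228 Y$)
$\left(-14463 - 13682\right) \left(5195 + c{\left(176 \right)}\right) = \left(-14463 - 13682\right) \left(5195 + 176 \left(-228 + 176\right)\right) = - 28145 \left(5195 + 176 \left(-52\right)\right) = - 28145 \left(5195 - 9152\right) = \left(-28145\right) \left(-3957\right) = 111369765$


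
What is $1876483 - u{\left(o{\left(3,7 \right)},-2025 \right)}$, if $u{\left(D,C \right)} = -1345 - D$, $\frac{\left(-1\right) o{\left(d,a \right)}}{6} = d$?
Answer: $1877810$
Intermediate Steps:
$o{\left(d,a \right)} = - 6 d$
$1876483 - u{\left(o{\left(3,7 \right)},-2025 \right)} = 1876483 - \left(-1345 - \left(-6\right) 3\right) = 1876483 - \left(-1345 - -18\right) = 1876483 - \left(-1345 + 18\right) = 1876483 - -1327 = 1876483 + 1327 = 1877810$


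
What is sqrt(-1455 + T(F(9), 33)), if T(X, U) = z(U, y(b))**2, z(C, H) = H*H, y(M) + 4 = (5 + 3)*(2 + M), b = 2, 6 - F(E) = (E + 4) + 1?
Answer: sqrt(613201) ≈ 783.07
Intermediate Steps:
F(E) = 1 - E (F(E) = 6 - ((E + 4) + 1) = 6 - ((4 + E) + 1) = 6 - (5 + E) = 6 + (-5 - E) = 1 - E)
y(M) = 12 + 8*M (y(M) = -4 + (5 + 3)*(2 + M) = -4 + 8*(2 + M) = -4 + (16 + 8*M) = 12 + 8*M)
z(C, H) = H**2
T(X, U) = 614656 (T(X, U) = ((12 + 8*2)**2)**2 = ((12 + 16)**2)**2 = (28**2)**2 = 784**2 = 614656)
sqrt(-1455 + T(F(9), 33)) = sqrt(-1455 + 614656) = sqrt(613201)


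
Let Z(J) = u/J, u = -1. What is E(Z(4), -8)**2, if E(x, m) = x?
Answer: 1/16 ≈ 0.062500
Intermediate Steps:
Z(J) = -1/J
E(Z(4), -8)**2 = (-1/4)**2 = 1/16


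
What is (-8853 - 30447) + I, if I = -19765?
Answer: -59065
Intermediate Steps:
(-8853 - 30447) + I = (-8853 - 30447) - 19765 = -39300 - 19765 = -59065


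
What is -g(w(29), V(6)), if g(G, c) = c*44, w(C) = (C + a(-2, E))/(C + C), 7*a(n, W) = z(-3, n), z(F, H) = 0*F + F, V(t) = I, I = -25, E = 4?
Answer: 1100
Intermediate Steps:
V(t) = -25
z(F, H) = F (z(F, H) = 0 + F = F)
a(n, W) = -3/7 (a(n, W) = (1/7)*(-3) = -3/7)
w(C) = (-3/7 + C)/(2*C) (w(C) = (C - 3/7)/(C + C) = (-3/7 + C)/((2*C)) = (-3/7 + C)*(1/(2*C)) = (-3/7 + C)/(2*C))
g(G, c) = 44*c
-g(w(29), V(6)) = -44*(-25) = -1*(-1100) = 1100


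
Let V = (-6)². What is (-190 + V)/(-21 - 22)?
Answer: 154/43 ≈ 3.5814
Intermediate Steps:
V = 36
(-190 + V)/(-21 - 22) = (-190 + 36)/(-21 - 22) = -154/(-43) = -154*(-1/43) = 154/43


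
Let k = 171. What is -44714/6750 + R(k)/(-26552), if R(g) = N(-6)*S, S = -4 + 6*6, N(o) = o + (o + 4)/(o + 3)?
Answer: -74130883/11201625 ≈ -6.6179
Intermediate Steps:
N(o) = o + (4 + o)/(3 + o)
S = 32 (S = -4 + 36 = 32)
R(g) = -512/3 (R(g) = ((4 + (-6)² + 4*(-6))/(3 - 6))*32 = ((4 + 36 - 24)/(-3))*32 = -⅓*16*32 = -16/3*32 = -512/3)
-44714/6750 + R(k)/(-26552) = -44714/6750 - 512/3/(-26552) = -44714*1/6750 - 512/3*(-1/26552) = -22357/3375 + 64/9957 = -74130883/11201625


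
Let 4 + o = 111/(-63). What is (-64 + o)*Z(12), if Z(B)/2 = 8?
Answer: -23440/21 ≈ -1116.2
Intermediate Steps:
Z(B) = 16 (Z(B) = 2*8 = 16)
o = -121/21 (o = -4 + 111/(-63) = -4 + 111*(-1/63) = -4 - 37/21 = -121/21 ≈ -5.7619)
(-64 + o)*Z(12) = (-64 - 121/21)*16 = -1465/21*16 = -23440/21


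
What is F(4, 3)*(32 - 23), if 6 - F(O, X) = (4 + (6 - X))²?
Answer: -387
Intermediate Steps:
F(O, X) = 6 - (10 - X)² (F(O, X) = 6 - (4 + (6 - X))² = 6 - (10 - X)²)
F(4, 3)*(32 - 23) = (6 - (-10 + 3)²)*(32 - 23) = (6 - 1*(-7)²)*9 = (6 - 1*49)*9 = (6 - 49)*9 = -43*9 = -387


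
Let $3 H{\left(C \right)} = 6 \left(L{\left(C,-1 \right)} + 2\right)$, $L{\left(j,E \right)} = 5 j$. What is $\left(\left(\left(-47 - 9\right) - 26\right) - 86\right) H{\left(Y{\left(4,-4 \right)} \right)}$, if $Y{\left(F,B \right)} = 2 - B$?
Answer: $-10752$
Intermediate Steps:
$H{\left(C \right)} = 4 + 10 C$ ($H{\left(C \right)} = \frac{6 \left(5 C + 2\right)}{3} = \frac{6 \left(2 + 5 C\right)}{3} = \frac{12 + 30 C}{3} = 4 + 10 C$)
$\left(\left(\left(-47 - 9\right) - 26\right) - 86\right) H{\left(Y{\left(4,-4 \right)} \right)} = \left(\left(\left(-47 - 9\right) - 26\right) - 86\right) \left(4 + 10 \left(2 - -4\right)\right) = \left(\left(-56 - 26\right) - 86\right) \left(4 + 10 \left(2 + 4\right)\right) = \left(-82 - 86\right) \left(4 + 10 \cdot 6\right) = - 168 \left(4 + 60\right) = \left(-168\right) 64 = -10752$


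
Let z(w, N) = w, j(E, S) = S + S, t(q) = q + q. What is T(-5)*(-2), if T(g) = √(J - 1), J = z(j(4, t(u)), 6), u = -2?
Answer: -6*I ≈ -6.0*I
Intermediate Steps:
t(q) = 2*q
j(E, S) = 2*S
J = -8 (J = 2*(2*(-2)) = 2*(-4) = -8)
T(g) = 3*I (T(g) = √(-8 - 1) = √(-9) = 3*I)
T(-5)*(-2) = (3*I)*(-2) = -6*I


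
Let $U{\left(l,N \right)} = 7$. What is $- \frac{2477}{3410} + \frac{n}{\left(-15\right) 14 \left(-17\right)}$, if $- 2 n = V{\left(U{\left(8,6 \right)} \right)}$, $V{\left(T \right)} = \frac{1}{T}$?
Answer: $- \frac{12380387}{17043180} \approx -0.72641$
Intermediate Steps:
$n = - \frac{1}{14}$ ($n = - \frac{1}{2 \cdot 7} = \left(- \frac{1}{2}\right) \frac{1}{7} = - \frac{1}{14} \approx -0.071429$)
$- \frac{2477}{3410} + \frac{n}{\left(-15\right) 14 \left(-17\right)} = - \frac{2477}{3410} - \frac{1}{14 \left(-15\right) 14 \left(-17\right)} = \left(-2477\right) \frac{1}{3410} - \frac{1}{14 \left(\left(-210\right) \left(-17\right)\right)} = - \frac{2477}{3410} - \frac{1}{14 \cdot 3570} = - \frac{2477}{3410} - \frac{1}{49980} = - \frac{12380387}{17043180}$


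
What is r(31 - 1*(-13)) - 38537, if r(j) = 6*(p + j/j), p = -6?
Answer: -38567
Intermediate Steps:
r(j) = -30 (r(j) = 6*(-6 + j/j) = 6*(-6 + 1) = 6*(-5) = -30)
r(31 - 1*(-13)) - 38537 = -30 - 38537 = -38567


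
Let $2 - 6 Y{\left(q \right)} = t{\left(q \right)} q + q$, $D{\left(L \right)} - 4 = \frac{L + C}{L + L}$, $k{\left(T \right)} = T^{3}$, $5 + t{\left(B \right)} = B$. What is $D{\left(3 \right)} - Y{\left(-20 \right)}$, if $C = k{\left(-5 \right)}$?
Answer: $\frac{190}{3} \approx 63.333$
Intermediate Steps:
$t{\left(B \right)} = -5 + B$
$C = -125$ ($C = \left(-5\right)^{3} = -125$)
$D{\left(L \right)} = 4 + \frac{-125 + L}{2 L}$ ($D{\left(L \right)} = 4 + \frac{L - 125}{L + L} = 4 + \frac{-125 + L}{2 L}$)
$Y{\left(q \right)} = \frac{1}{3} - \frac{q}{6} - \frac{q \left(-5 + q\right)}{6}$ ($Y{\left(q \right)} = \frac{1}{3} - \frac{\left(-5 + q\right) q + q}{6} = \frac{1}{3} - \frac{q \left(-5 + q\right) + q}{6} = \frac{1}{3} - \frac{q + q \left(-5 + q\right)}{6} = \frac{1}{3} - \left(\frac{q}{6} + \frac{q \left(-5 + q\right)}{6}\right) = \frac{1}{3} - \frac{q}{6} - \frac{q \left(-5 + q\right)}{6}$)
$D{\left(3 \right)} - Y{\left(-20 \right)} = \frac{-125 + 9 \cdot 3}{2 \cdot 3} - \left(\frac{1}{3} - - \frac{10}{3} - - \frac{10 \left(-5 - 20\right)}{3}\right) = \frac{1}{2} \cdot \frac{1}{3} \left(-125 + 27\right) - \left(\frac{1}{3} + \frac{10}{3} - \left(- \frac{10}{3}\right) \left(-25\right)\right) = \frac{1}{2} \cdot \frac{1}{3} \left(-98\right) - \left(\frac{1}{3} + \frac{10}{3} - \frac{250}{3}\right) = - \frac{49}{3} - - \frac{239}{3} = - \frac{49}{3} + \frac{239}{3} = \frac{190}{3}$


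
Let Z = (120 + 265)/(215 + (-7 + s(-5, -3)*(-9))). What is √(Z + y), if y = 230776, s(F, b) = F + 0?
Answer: √122081309/23 ≈ 480.39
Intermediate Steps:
s(F, b) = F
Z = 35/23 (Z = (120 + 265)/(215 + (-7 - 5*(-9))) = 385/(215 + (-7 + 45)) = 385/(215 + 38) = 385/253 = (1/253)*385 = 35/23 ≈ 1.5217)
√(Z + y) = √(35/23 + 230776) = √(5307883/23) = √122081309/23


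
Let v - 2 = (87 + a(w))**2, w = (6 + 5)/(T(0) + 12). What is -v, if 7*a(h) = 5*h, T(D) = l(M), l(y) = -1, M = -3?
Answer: -377094/49 ≈ -7695.8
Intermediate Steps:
T(D) = -1
w = 1 (w = (6 + 5)/(-1 + 12) = 11/11 = 11*(1/11) = 1)
a(h) = 5*h/7 (a(h) = (5*h)/7 = 5*h/7)
v = 377094/49 (v = 2 + (87 + (5/7)*1)**2 = 2 + (87 + 5/7)**2 = 2 + (614/7)**2 = 2 + 376996/49 = 377094/49 ≈ 7695.8)
-v = -1*377094/49 = -377094/49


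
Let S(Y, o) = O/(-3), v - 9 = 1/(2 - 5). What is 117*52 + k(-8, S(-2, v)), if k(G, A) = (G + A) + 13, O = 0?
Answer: 6089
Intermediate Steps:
v = 26/3 (v = 9 + 1/(2 - 5) = 9 + 1/(-3) = 9 - 1/3 = 26/3 ≈ 8.6667)
S(Y, o) = 0 (S(Y, o) = 0/(-3) = 0*(-1/3) = 0)
k(G, A) = 13 + A + G (k(G, A) = (A + G) + 13 = 13 + A + G)
117*52 + k(-8, S(-2, v)) = 117*52 + (13 + 0 - 8) = 6084 + 5 = 6089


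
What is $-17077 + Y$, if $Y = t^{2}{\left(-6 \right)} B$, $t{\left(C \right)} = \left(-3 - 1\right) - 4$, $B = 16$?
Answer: $-16053$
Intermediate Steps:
$t{\left(C \right)} = -8$ ($t{\left(C \right)} = -4 - 4 = -8$)
$Y = 1024$ ($Y = \left(-8\right)^{2} \cdot 16 = 64 \cdot 16 = 1024$)
$-17077 + Y = -17077 + 1024 = -16053$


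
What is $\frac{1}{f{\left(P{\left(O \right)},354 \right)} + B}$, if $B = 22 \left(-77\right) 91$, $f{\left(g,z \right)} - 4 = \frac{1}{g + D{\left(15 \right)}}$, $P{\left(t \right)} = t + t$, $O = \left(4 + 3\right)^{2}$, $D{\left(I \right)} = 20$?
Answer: $- \frac{118}{18189699} \approx -6.4872 \cdot 10^{-6}$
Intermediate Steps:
$O = 49$ ($O = 7^{2} = 49$)
$P{\left(t \right)} = 2 t$
$f{\left(g,z \right)} = 4 + \frac{1}{20 + g}$ ($f{\left(g,z \right)} = 4 + \frac{1}{g + 20} = 4 + \frac{1}{20 + g}$)
$B = -154154$ ($B = \left(-1694\right) 91 = -154154$)
$\frac{1}{f{\left(P{\left(O \right)},354 \right)} + B} = \frac{1}{\frac{81 + 4 \cdot 2 \cdot 49}{20 + 2 \cdot 49} - 154154} = \frac{1}{\frac{81 + 4 \cdot 98}{20 + 98} - 154154} = \frac{1}{\frac{81 + 392}{118} - 154154} = \frac{1}{\frac{1}{118} \cdot 473 - 154154} = \frac{1}{\frac{473}{118} - 154154} = \frac{1}{- \frac{18189699}{118}} = - \frac{118}{18189699}$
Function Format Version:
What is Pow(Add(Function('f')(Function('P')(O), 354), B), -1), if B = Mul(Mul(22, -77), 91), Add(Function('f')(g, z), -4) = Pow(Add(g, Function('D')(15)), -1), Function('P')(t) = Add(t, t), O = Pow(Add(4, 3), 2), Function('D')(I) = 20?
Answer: Rational(-118, 18189699) ≈ -6.4872e-6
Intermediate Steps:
O = 49 (O = Pow(7, 2) = 49)
Function('P')(t) = Mul(2, t)
Function('f')(g, z) = Add(4, Pow(Add(20, g), -1)) (Function('f')(g, z) = Add(4, Pow(Add(g, 20), -1)) = Add(4, Pow(Add(20, g), -1)))
B = -154154 (B = Mul(-1694, 91) = -154154)
Pow(Add(Function('f')(Function('P')(O), 354), B), -1) = Pow(Add(Mul(Pow(Add(20, Mul(2, 49)), -1), Add(81, Mul(4, Mul(2, 49)))), -154154), -1) = Pow(Add(Mul(Pow(Add(20, 98), -1), Add(81, Mul(4, 98))), -154154), -1) = Pow(Add(Mul(Pow(118, -1), Add(81, 392)), -154154), -1) = Pow(Add(Mul(Rational(1, 118), 473), -154154), -1) = Pow(Add(Rational(473, 118), -154154), -1) = Pow(Rational(-18189699, 118), -1) = Rational(-118, 18189699)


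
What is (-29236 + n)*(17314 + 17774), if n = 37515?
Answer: 290493552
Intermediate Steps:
(-29236 + n)*(17314 + 17774) = (-29236 + 37515)*(17314 + 17774) = 8279*35088 = 290493552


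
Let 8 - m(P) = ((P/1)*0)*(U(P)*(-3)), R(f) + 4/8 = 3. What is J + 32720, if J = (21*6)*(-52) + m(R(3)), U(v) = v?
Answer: 26176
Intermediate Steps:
R(f) = 5/2 (R(f) = -1/2 + 3 = 5/2)
m(P) = 8 (m(P) = 8 - (P/1)*0*P*(-3) = 8 - (P*1)*0*(-3*P) = 8 - P*0*(-3*P) = 8 - 0*(-3*P) = 8 - 1*0 = 8 + 0 = 8)
J = -6544 (J = (21*6)*(-52) + 8 = 126*(-52) + 8 = -6552 + 8 = -6544)
J + 32720 = -6544 + 32720 = 26176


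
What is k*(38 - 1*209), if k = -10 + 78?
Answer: -11628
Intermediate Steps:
k = 68
k*(38 - 1*209) = 68*(38 - 1*209) = 68*(38 - 209) = 68*(-171) = -11628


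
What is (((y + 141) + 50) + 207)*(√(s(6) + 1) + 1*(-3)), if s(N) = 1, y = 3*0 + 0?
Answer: -1194 + 398*√2 ≈ -631.14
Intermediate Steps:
y = 0 (y = 0 + 0 = 0)
(((y + 141) + 50) + 207)*(√(s(6) + 1) + 1*(-3)) = (((0 + 141) + 50) + 207)*(√(1 + 1) + 1*(-3)) = ((141 + 50) + 207)*(√2 - 3) = (191 + 207)*(-3 + √2) = 398*(-3 + √2) = -1194 + 398*√2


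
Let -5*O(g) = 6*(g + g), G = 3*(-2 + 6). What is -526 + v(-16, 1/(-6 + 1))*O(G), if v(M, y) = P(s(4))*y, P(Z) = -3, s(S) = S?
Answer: -13582/25 ≈ -543.28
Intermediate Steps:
G = 12 (G = 3*4 = 12)
O(g) = -12*g/5 (O(g) = -6*(g + g)/5 = -6*2*g/5 = -12*g/5)
v(M, y) = -3*y
-526 + v(-16, 1/(-6 + 1))*O(G) = -526 + (-3/(-6 + 1))*(-12/5*12) = -526 - 3/(-5)*(-144/5) = -526 - 3*(-1/5)*(-144/5) = -526 + (3/5)*(-144/5) = -526 - 432/25 = -13582/25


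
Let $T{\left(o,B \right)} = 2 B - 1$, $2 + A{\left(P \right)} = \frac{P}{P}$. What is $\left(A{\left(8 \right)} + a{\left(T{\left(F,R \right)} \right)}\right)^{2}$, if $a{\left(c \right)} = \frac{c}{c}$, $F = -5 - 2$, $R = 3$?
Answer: $0$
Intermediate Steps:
$A{\left(P \right)} = -1$ ($A{\left(P \right)} = -2 + \frac{P}{P} = -2 + 1 = -1$)
$F = -7$
$T{\left(o,B \right)} = -1 + 2 B$
$a{\left(c \right)} = 1$
$\left(A{\left(8 \right)} + a{\left(T{\left(F,R \right)} \right)}\right)^{2} = \left(-1 + 1\right)^{2} = 0^{2} = 0$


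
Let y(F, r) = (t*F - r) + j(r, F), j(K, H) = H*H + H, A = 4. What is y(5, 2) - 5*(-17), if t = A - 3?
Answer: 118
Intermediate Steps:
j(K, H) = H + H**2 (j(K, H) = H**2 + H = H + H**2)
t = 1 (t = 4 - 3 = 1)
y(F, r) = F - r + F*(1 + F) (y(F, r) = (1*F - r) + F*(1 + F) = (F - r) + F*(1 + F) = F - r + F*(1 + F))
y(5, 2) - 5*(-17) = (5 - 1*2 + 5*(1 + 5)) - 5*(-17) = (5 - 2 + 5*6) + 85 = (5 - 2 + 30) + 85 = 33 + 85 = 118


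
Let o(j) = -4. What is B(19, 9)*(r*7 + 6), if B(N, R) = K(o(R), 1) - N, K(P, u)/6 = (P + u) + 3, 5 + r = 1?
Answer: 418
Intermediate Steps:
r = -4 (r = -5 + 1 = -4)
K(P, u) = 18 + 6*P + 6*u (K(P, u) = 6*((P + u) + 3) = 6*(3 + P + u) = 18 + 6*P + 6*u)
B(N, R) = -N (B(N, R) = (18 + 6*(-4) + 6*1) - N = (18 - 24 + 6) - N = 0 - N = -N)
B(19, 9)*(r*7 + 6) = (-1*19)*(-4*7 + 6) = -19*(-28 + 6) = -19*(-22) = 418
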